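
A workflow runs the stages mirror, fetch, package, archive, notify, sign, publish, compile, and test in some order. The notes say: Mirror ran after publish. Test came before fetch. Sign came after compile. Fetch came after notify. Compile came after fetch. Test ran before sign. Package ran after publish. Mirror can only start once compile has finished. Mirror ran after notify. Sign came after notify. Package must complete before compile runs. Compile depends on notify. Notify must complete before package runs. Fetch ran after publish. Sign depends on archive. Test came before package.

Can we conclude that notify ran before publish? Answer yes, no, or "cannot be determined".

No chain of stated constraints runs from notify to publish, and none runs from publish to notify either.
So the relative order of notify and publish is not fixed by the given facts.

cannot be determined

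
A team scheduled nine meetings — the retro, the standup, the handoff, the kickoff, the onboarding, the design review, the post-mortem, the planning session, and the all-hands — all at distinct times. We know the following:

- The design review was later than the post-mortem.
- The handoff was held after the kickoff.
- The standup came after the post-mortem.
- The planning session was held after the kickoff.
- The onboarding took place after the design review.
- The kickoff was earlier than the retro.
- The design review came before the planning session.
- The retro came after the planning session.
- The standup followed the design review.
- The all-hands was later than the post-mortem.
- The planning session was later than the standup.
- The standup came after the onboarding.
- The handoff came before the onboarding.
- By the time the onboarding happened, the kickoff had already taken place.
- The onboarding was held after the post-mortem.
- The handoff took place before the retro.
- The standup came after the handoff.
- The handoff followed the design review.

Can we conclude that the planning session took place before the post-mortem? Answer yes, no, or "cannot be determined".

no

Tracing the constraints gives the post-mortem → the standup → the planning session, so the post-mortem must come before the planning session.
That means the planning session cannot be before the post-mortem.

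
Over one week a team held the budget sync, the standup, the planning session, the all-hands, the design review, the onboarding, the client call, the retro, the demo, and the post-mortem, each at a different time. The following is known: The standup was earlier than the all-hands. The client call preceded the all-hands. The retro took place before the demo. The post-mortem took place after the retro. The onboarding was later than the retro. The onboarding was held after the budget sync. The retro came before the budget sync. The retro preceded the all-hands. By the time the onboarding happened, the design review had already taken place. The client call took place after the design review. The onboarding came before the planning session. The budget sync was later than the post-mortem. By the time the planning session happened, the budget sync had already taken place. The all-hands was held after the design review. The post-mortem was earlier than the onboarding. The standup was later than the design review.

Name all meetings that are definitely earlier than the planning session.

Directly stated before the planning session: the budget sync and the onboarding.
The design review reaches the planning session via the design review → the onboarding → the planning session.
The post-mortem reaches the planning session via the post-mortem → the budget sync → the planning session.
The retro reaches the planning session via the retro → the onboarding → the planning session.
No chain forces the demo (or any of the others) ahead of the planning session.

the budget sync, the design review, the onboarding, the post-mortem, the retro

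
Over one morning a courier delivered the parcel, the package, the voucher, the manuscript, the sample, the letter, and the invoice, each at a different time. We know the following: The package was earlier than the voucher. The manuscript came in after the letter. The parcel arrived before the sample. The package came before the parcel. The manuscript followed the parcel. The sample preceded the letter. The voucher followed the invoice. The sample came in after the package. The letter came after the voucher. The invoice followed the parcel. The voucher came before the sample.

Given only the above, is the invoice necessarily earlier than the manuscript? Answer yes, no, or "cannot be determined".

Chain the constraints: the invoice → the voucher → the letter → the manuscript. Each link is directly stated, so the invoice comes before the manuscript.

yes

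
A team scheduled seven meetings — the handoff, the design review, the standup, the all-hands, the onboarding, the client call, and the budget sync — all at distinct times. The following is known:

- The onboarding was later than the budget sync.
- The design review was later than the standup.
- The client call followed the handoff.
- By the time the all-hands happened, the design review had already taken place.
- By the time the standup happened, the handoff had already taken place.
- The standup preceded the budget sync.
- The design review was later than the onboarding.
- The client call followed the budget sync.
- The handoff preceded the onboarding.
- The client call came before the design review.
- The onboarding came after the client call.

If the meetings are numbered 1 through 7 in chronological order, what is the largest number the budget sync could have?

3

The budget sync must come before the all-hands, the client call, the design review, and the onboarding — 4 meetings forced after it.
Everything else can be placed before the budget sync in some valid order, so the budget sync can sit as late as position 7 − 4 = 3.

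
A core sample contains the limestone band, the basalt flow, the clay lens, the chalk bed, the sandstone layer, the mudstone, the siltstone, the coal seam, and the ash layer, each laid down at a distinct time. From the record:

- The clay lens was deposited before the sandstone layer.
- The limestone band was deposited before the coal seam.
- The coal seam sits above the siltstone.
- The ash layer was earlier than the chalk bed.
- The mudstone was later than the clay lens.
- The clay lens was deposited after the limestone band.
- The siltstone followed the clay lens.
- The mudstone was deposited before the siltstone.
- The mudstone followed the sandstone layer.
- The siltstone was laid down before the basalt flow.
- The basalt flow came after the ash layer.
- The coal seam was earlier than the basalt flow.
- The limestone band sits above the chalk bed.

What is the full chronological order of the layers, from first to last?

the ash layer, the chalk bed, the limestone band, the clay lens, the sandstone layer, the mudstone, the siltstone, the coal seam, the basalt flow

The constraints fix every adjacent pair, so only one ordering works:
the ash layer → the chalk bed → the limestone band → the clay lens → the sandstone layer → the mudstone → the siltstone → the coal seam → the basalt flow.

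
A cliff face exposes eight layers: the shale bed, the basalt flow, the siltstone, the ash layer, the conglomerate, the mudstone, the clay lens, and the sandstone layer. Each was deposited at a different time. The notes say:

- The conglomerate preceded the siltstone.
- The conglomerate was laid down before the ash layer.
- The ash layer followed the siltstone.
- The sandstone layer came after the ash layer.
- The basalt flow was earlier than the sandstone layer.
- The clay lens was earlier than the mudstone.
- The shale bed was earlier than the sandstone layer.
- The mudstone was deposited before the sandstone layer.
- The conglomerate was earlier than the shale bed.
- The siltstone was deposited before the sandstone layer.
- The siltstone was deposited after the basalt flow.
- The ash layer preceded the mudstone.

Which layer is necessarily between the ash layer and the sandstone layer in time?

Tracing the constraints gives the ash layer → the mudstone → the sandstone layer, so the mudstone sits after the ash layer and before the sandstone layer.
No other layer is forced both after the ash layer and before the sandstone layer.

the mudstone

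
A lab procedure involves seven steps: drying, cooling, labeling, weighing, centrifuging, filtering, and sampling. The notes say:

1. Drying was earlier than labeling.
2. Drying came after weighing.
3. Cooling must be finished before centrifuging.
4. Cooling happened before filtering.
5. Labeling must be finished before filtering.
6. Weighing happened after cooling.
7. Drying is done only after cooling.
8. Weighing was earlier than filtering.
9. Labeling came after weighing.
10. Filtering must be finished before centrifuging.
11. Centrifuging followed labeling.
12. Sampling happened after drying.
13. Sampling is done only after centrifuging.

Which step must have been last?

sampling

Every other step has a chain of constraints placing it before sampling, so sampling is last.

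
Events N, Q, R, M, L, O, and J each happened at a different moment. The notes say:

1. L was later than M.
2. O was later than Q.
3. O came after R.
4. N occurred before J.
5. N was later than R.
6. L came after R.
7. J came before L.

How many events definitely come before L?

Directly stated before L: J, M, and R.
N reaches L via N → J → L.
No chain forces O (or any of the others) ahead of L.
That's J, M, N, and R — 4 in all.

4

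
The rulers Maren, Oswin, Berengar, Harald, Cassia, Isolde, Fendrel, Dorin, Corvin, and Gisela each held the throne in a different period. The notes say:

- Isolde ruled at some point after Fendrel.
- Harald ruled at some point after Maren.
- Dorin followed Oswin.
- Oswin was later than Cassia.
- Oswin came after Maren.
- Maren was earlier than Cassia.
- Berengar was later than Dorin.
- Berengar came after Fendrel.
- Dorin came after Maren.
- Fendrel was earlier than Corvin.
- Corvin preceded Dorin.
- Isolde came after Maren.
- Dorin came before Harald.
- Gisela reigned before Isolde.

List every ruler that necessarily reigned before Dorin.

Directly stated before Dorin: Corvin, Maren, and Oswin.
Cassia reaches Dorin via Cassia → Oswin → Dorin.
Fendrel reaches Dorin via Fendrel → Corvin → Dorin.
No chain forces Isolde (or any of the others) ahead of Dorin.

Cassia, Corvin, Fendrel, Maren, Oswin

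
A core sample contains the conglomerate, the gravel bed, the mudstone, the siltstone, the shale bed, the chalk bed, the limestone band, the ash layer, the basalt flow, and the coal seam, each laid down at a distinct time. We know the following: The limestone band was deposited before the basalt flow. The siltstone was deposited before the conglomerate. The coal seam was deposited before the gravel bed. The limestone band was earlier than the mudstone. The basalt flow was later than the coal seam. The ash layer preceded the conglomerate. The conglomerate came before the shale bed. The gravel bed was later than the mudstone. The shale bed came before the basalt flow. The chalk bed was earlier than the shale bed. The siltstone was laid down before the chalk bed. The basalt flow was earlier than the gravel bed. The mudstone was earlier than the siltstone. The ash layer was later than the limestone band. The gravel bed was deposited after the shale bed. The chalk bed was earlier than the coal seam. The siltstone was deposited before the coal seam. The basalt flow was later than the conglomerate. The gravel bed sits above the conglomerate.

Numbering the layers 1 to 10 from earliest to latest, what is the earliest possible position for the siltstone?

The limestone band and the mudstone must both come before the siltstone — 2 forced predecessors.
Nothing else is forced ahead of the siltstone, so its earliest slot is position 2 + 1 = 3.

3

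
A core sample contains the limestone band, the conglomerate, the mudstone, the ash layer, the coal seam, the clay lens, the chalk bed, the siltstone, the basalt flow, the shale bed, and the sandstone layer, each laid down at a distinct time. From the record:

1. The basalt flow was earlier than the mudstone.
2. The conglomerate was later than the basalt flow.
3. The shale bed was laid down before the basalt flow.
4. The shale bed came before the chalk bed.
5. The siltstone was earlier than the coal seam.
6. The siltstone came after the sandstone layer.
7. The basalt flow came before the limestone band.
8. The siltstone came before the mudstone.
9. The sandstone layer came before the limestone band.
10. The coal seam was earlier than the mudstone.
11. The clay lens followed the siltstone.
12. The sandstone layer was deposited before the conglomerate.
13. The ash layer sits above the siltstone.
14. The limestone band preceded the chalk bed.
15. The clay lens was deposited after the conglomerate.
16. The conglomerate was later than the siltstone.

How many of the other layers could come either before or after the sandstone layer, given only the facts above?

2

Forced after the sandstone layer: the ash layer, the chalk bed, the clay lens, the coal seam, the conglomerate, the limestone band, the mudstone, and the siltstone.
That leaves the basalt flow and the shale bed with no forced order relative to the sandstone layer — 2.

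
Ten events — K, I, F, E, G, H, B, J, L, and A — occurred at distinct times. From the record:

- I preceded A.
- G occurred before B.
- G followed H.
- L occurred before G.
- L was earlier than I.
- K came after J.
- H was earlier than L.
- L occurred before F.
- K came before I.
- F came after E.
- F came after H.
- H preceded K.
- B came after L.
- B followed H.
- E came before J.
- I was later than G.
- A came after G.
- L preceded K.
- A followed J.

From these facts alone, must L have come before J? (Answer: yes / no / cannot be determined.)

No chain of stated constraints runs from L to J, and none runs from J to L either.
So the relative order of L and J is not fixed by the given facts.

cannot be determined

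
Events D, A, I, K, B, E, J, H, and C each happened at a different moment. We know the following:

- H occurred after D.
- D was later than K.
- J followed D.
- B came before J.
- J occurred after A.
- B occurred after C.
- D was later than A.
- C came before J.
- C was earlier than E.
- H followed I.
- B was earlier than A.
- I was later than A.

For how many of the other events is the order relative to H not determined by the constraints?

2

Forced before H: A, B, C, D, I, and K.
That leaves E and J with no forced order relative to H — 2.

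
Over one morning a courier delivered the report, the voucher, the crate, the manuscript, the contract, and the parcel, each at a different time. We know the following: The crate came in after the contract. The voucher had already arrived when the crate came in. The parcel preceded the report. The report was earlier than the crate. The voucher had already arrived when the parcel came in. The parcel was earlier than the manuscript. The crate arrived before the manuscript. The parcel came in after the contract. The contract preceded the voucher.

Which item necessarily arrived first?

The contract has a chain of constraints placing it before every other item, so the contract must be first.

the contract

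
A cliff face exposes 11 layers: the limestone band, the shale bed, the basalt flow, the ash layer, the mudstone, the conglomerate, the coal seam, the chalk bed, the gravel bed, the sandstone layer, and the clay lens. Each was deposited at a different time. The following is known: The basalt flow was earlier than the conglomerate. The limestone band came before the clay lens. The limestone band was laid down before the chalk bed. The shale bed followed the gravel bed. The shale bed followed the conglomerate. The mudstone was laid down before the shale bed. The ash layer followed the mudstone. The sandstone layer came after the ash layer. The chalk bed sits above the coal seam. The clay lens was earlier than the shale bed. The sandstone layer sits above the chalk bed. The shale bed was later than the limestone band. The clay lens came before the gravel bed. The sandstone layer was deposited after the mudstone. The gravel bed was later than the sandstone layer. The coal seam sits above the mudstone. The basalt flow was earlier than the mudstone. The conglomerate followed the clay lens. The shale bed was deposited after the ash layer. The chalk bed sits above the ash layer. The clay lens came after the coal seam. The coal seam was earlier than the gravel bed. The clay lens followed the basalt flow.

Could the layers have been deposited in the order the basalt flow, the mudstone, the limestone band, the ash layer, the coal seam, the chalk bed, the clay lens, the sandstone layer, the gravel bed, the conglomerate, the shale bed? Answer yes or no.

yes

Check each stated constraint against the proposed order — e.g. the mudstone is ahead of the shale bed; the basalt flow is ahead of the conglomerate. Every pair is in the required order; nothing is violated.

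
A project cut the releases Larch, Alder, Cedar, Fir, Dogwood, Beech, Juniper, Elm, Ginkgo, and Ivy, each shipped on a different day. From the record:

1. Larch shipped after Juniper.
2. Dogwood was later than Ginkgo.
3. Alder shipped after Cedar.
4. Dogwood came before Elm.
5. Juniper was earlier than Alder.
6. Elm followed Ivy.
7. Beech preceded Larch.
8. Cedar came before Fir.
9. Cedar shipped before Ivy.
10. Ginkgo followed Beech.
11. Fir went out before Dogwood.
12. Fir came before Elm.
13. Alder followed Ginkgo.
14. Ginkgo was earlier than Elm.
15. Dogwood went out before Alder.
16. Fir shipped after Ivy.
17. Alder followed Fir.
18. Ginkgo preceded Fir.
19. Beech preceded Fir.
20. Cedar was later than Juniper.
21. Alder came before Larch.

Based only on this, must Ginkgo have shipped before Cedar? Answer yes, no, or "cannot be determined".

No chain of stated constraints runs from Ginkgo to Cedar, and none runs from Cedar to Ginkgo either.
So the relative order of Ginkgo and Cedar is not fixed by the given facts.

cannot be determined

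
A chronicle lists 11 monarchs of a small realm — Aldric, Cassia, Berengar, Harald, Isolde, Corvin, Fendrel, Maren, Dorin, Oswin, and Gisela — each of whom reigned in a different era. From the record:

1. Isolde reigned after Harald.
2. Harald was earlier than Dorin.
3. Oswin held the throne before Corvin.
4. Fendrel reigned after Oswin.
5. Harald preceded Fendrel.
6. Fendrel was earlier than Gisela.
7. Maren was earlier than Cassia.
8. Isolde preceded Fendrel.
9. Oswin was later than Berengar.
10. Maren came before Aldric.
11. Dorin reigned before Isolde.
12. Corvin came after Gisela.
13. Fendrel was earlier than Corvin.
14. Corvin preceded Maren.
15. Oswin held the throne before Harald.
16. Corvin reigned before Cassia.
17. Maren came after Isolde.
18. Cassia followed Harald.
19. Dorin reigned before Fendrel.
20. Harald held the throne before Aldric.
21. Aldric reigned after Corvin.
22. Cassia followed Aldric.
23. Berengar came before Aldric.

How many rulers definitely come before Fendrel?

Directly stated before Fendrel: Dorin, Harald, Isolde, and Oswin.
Berengar reaches Fendrel via Berengar → Oswin → Fendrel.
No chain forces Aldric (or any of the others) ahead of Fendrel.
That's Berengar, Dorin, Harald, Isolde, and Oswin — 5 in all.

5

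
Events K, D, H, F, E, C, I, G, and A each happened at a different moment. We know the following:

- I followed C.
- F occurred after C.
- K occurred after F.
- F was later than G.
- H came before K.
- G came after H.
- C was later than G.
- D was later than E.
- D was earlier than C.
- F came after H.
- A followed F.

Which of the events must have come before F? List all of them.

Directly stated before F: C, G, and H.
D reaches F via D → C → F.
E reaches F via E → D → C → F.
No chain forces K (or any of the others) ahead of F.

C, D, E, G, H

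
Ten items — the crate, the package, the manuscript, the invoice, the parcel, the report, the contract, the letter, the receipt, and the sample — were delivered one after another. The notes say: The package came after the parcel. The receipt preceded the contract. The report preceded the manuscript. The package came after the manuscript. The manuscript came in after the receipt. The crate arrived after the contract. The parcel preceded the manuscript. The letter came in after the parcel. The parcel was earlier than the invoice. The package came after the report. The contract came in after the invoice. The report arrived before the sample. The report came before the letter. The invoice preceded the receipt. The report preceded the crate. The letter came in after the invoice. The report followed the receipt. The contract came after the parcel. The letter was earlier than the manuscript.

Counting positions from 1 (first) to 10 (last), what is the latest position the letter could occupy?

8

The letter must come before the manuscript and the package — 2 items forced after it.
Everything else can be placed before the letter in some valid order, so the letter can sit as late as position 10 − 2 = 8.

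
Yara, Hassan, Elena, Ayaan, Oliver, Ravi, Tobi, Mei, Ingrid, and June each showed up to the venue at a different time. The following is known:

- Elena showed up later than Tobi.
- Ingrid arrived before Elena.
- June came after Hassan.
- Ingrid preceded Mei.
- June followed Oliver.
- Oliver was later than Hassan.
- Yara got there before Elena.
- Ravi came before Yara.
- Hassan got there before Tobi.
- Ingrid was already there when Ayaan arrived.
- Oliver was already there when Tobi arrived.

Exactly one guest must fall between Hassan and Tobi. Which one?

Tracing the constraints gives Hassan → Oliver → Tobi, so Oliver sits after Hassan and before Tobi.
No other guest is forced both after Hassan and before Tobi.

Oliver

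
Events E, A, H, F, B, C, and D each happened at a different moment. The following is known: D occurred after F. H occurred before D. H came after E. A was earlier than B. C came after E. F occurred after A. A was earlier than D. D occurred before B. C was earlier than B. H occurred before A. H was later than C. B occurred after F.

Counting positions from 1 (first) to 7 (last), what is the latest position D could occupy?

D must come before B — 1 event forced after it.
Everything else can be placed before D in some valid order, so D can sit as late as position 7 − 1 = 6.

6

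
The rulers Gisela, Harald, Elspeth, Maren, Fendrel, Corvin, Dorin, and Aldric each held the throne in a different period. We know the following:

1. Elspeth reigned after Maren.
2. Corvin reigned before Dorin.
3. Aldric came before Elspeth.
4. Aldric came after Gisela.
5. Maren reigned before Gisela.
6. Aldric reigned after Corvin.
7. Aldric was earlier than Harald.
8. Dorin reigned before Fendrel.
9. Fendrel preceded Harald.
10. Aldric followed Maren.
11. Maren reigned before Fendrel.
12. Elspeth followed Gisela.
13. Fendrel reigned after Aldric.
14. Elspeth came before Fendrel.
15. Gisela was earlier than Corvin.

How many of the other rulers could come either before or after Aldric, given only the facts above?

1

Forced before Aldric: Corvin, Gisela, and Maren; forced after Aldric: Elspeth, Fendrel, and Harald.
That leaves Dorin with no forced order relative to Aldric — 1.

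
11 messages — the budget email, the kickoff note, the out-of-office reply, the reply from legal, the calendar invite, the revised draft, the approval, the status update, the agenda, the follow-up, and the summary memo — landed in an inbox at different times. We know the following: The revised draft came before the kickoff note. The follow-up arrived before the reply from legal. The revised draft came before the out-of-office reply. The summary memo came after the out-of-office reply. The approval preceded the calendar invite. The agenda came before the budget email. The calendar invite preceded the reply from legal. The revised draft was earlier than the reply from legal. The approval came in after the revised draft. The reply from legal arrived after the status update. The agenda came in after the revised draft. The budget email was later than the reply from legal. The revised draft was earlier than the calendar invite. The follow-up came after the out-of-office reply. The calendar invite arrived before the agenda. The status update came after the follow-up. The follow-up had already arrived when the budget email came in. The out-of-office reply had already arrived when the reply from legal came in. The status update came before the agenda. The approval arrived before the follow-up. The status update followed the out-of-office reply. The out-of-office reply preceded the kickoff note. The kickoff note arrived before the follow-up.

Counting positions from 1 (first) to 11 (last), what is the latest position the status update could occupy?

The status update must come before the agenda, the budget email, and the reply from legal — 3 messages forced after it.
Everything else can be placed before the status update in some valid order, so the status update can sit as late as position 11 − 3 = 8.

8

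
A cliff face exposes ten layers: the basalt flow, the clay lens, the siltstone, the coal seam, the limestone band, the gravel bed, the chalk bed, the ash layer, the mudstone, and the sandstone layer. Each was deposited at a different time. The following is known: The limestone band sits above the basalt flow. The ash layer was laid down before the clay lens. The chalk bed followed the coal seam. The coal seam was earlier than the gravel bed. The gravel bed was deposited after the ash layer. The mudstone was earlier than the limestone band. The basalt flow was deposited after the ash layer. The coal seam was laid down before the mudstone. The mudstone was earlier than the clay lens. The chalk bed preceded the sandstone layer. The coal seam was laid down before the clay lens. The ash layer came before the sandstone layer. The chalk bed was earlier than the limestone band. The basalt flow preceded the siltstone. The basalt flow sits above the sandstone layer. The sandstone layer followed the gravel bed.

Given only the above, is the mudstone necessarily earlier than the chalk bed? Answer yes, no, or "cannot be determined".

No chain of stated constraints runs from the mudstone to the chalk bed, and none runs from the chalk bed to the mudstone either.
So the relative order of the mudstone and the chalk bed is not fixed by the given facts.

cannot be determined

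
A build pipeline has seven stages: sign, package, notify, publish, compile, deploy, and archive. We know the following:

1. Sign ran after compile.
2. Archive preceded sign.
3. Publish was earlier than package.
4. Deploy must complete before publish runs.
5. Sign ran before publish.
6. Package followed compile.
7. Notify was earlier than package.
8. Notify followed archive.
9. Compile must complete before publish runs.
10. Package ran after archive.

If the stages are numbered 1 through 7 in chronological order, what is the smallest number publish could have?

5

Archive, compile, deploy, and sign must all come before publish — 4 forced predecessors.
Nothing else is forced ahead of publish, so its earliest slot is position 4 + 1 = 5.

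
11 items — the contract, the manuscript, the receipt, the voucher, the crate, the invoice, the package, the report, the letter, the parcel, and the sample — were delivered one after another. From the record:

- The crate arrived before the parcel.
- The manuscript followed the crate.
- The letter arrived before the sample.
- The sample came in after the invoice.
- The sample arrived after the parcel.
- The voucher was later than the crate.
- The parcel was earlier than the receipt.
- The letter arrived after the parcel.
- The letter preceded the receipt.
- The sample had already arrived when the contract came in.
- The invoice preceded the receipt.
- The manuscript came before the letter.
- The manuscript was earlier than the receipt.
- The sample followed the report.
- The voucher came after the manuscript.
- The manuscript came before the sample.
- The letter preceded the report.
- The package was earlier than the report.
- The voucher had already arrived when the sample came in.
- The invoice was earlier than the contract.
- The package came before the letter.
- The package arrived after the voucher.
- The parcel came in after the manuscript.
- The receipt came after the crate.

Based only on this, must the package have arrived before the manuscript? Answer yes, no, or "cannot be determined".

Tracing the constraints gives the manuscript → the voucher → the package, so the manuscript must come before the package.
That means the package cannot be before the manuscript.

no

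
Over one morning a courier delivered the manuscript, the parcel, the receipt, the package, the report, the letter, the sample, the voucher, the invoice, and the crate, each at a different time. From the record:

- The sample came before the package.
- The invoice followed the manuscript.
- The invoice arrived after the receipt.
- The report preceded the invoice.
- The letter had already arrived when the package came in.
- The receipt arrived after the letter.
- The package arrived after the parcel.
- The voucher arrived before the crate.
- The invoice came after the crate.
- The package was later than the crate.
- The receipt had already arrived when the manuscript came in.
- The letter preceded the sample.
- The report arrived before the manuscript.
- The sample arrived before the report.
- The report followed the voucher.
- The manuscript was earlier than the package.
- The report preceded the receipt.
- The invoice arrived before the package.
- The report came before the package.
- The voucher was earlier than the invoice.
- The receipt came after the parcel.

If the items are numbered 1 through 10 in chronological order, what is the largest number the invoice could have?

The invoice must come before the package — 1 item forced after it.
Everything else can be placed before the invoice in some valid order, so the invoice can sit as late as position 10 − 1 = 9.

9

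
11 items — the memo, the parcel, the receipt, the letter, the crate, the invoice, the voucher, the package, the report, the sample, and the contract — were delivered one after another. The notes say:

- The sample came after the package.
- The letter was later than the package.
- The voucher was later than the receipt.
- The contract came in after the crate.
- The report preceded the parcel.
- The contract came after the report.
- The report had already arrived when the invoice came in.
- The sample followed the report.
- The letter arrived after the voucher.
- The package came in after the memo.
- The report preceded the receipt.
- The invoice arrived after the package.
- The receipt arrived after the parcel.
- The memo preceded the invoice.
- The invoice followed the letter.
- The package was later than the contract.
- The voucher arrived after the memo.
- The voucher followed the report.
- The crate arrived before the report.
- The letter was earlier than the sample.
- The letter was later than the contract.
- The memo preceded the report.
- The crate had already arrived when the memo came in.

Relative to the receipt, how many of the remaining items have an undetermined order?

2

Forced before the receipt: the crate, the memo, the parcel, and the report; forced after the receipt: the invoice, the letter, the sample, and the voucher.
That leaves the contract and the package with no forced order relative to the receipt — 2.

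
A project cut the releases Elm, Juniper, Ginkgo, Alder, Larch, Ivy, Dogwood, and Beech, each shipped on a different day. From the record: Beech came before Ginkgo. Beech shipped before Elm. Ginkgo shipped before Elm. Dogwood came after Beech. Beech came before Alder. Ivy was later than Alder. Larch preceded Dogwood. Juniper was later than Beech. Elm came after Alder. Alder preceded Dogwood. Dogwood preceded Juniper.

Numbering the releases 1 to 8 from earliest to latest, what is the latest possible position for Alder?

Alder must come before Dogwood, Elm, Ivy, and Juniper — 4 releases forced after it.
Everything else can be placed before Alder in some valid order, so Alder can sit as late as position 8 − 4 = 4.

4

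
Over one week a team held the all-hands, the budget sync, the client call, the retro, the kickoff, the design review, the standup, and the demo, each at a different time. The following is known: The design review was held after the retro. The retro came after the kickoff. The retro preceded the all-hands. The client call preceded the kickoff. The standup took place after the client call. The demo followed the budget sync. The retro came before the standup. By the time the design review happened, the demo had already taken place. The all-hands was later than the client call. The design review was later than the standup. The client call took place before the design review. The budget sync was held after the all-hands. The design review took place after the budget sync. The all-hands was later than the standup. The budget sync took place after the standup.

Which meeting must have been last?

the design review

Every other meeting has a chain of constraints placing it before the design review, so the design review is last.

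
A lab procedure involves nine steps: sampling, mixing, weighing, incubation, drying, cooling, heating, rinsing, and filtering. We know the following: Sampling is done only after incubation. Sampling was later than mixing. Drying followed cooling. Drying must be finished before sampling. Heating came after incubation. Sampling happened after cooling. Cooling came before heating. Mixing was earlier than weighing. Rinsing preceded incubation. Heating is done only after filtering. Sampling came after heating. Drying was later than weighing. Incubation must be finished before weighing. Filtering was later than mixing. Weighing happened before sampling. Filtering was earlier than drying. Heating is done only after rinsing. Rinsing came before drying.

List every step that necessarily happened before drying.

cooling, filtering, incubation, mixing, rinsing, weighing

Directly stated before drying: cooling, filtering, rinsing, and weighing.
Incubation reaches drying via incubation → weighing → drying.
Mixing reaches drying via mixing → weighing → drying.
No chain forces heating (or any of the others) ahead of drying.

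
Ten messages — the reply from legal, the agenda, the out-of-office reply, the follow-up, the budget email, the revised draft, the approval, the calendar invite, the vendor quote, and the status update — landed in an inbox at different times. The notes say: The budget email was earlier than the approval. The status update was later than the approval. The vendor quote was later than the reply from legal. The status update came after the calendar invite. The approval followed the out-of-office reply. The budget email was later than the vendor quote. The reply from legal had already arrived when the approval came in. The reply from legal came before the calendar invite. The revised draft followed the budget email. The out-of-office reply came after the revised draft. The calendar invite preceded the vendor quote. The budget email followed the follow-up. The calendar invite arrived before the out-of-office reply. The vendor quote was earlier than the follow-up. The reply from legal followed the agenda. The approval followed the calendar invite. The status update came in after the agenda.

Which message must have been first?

The agenda has a chain of constraints placing it before every other message, so the agenda must be first.

the agenda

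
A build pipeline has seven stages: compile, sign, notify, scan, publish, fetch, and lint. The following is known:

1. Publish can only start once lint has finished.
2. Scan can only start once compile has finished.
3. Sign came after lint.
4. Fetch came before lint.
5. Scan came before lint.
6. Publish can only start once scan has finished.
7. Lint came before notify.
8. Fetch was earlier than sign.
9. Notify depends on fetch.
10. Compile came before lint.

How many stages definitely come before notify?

4

Directly stated before notify: fetch and lint.
Compile reaches notify via compile → lint → notify.
Scan reaches notify via scan → lint → notify.
That's compile, fetch, lint, and scan — 4 in all.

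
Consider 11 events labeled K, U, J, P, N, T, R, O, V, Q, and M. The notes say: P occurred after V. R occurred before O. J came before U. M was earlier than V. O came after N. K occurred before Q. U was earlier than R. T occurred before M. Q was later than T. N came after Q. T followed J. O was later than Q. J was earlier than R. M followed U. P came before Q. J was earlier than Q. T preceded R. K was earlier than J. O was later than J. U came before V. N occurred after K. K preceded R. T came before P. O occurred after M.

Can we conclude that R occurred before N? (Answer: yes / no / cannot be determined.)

No chain of stated constraints runs from R to N, and none runs from N to R either.
So the relative order of R and N is not fixed by the given facts.

cannot be determined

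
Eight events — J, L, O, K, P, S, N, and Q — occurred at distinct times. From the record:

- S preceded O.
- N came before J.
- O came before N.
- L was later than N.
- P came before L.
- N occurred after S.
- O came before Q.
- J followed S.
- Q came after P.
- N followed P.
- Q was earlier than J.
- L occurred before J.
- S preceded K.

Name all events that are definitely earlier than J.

Directly stated before J: L, N, Q, and S.
O reaches J via O → N → J.
P reaches J via P → N → J.
No chain forces K ahead of J.

L, N, O, P, Q, S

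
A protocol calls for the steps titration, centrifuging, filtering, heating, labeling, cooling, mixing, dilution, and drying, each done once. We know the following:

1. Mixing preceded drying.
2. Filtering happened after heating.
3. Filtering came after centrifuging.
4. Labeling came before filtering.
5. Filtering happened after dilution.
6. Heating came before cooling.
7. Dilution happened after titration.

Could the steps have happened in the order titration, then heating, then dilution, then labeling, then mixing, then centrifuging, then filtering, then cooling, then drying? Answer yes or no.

yes

Check each stated constraint against the proposed order — e.g. heating is ahead of filtering; heating is ahead of cooling. Every pair is in the required order; nothing is violated.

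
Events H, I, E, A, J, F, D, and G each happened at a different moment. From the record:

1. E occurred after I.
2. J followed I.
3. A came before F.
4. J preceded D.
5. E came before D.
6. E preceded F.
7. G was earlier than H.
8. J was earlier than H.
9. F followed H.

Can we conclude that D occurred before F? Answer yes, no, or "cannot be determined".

cannot be determined

No chain of stated constraints runs from D to F, and none runs from F to D either.
So the relative order of D and F is not fixed by the given facts.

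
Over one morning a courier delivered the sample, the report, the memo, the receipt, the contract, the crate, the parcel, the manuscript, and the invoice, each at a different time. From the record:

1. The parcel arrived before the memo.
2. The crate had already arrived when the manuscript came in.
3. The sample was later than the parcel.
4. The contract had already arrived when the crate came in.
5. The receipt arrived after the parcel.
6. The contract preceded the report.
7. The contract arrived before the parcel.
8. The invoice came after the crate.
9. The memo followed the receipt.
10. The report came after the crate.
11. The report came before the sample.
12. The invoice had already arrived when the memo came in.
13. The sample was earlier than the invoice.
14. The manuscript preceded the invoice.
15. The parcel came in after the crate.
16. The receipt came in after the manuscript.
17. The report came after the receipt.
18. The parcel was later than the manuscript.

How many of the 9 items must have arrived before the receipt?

4

Directly stated before the receipt: the manuscript and the parcel.
The contract reaches the receipt via the contract → the parcel → the receipt.
The crate reaches the receipt via the crate → the manuscript → the receipt.
That's the contract, the crate, the manuscript, and the parcel — 4 in all.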